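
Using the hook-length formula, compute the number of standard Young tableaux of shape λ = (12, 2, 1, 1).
# SYT of shape (12, 2, 1, 1) = 4004

Hook-length formula: f^λ = n! / Π hook(c), product over all cells c of the Young diagram. For λ = (12, 2, 1, 1), n = 16 boxes. Hook lengths by row (left-to-right, top-to-bottom): [15, 12, 10, 9, 8, 7, 6, 5, 4, 3, 2, 1]; [4, 1]; [2]; [1]. Product of hooks = 5225472000. So f^λ = 16! / 5225472000 = 20922789888000 / 5225472000 = 4004.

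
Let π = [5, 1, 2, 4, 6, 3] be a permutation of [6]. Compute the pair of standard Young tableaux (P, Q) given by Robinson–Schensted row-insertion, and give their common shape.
P = [1, 2, 3, 6] / [4] / [5];  Q = [1, 3, 4, 5] / [2] / [6];  common shape = (4, 1, 1)

Row-insert the values π_1, π_2, … into P one at a time, bumping the leftmost entry strictly greater than the inserted value down to the next row. The recording tableau Q records, in position (i, j), the step at which that cell was added to P.
  Insert 5 (step 1): P = [5];  Q = [1]
  Insert 1 (step 2): P = [1] / [5];  Q = [1] / [2]
  Insert 2 (step 3): P = [1, 2] / [5];  Q = [1, 3] / [2]
  Insert 4 (step 4): P = [1, 2, 4] / [5];  Q = [1, 3, 4] / [2]
  Insert 6 (step 5): P = [1, 2, 4, 6] / [5];  Q = [1, 3, 4, 5] / [2]
  Insert 3 (step 6): P = [1, 2, 3, 6] / [4] / [5];  Q = [1, 3, 4, 5] / [2] / [6]
Final shape: (4, 1, 1).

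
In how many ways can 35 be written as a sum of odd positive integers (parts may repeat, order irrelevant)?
p_odd(35) = 585

Enumerate partitions using only odd parts via the recurrence o(n, m) = o(n, m−2) + o(n−m, m) over odd m, starting from the largest odd part ≤ n. This gives p_odd(35) = 585. (Euler's theorem: equals the count of distinct-part partitions.)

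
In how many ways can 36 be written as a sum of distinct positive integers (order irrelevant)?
q(36) = 668

A partition into distinct parts is a strictly decreasing sequence summing to n. The recurrence d(n, m) = d(n, m−1) + d(n−m, m−1) (use part m at most once) with q(n) = d(n, n) gives q(36) = 668. (Euler's theorem: # distinct-part partitions = # odd-part partitions.)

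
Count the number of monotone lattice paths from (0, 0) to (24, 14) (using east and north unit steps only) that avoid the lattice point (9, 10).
Number of paths = 9311496972

Total paths from (0, 0) to (24, 14): C(38, 24) = 9669554100. Paths through (9, 10): (paths (0, 0) → (9, 10)) × (paths (9, 10) → (24, 14)) = C(19, 9) · C(19, 15) = 92378 · 3876 = 358057128. Avoidance count = 9669554100 − 358057128 = 9311496972.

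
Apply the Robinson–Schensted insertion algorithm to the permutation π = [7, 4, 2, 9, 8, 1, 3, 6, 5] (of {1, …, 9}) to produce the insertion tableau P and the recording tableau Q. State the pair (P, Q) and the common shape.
P = [1, 3, 5] / [2, 6] / [4, 8] / [7, 9];  Q = [1, 4, 8] / [2, 5] / [3, 7] / [6, 9];  common shape = (3, 2, 2, 2)

Row-insert the values π_1, π_2, … into P one at a time, bumping the leftmost entry strictly greater than the inserted value down to the next row. The recording tableau Q records, in position (i, j), the step at which that cell was added to P.
  Insert 7 (step 1): P = [7];  Q = [1]
  Insert 4 (step 2): P = [4] / [7];  Q = [1] / [2]
  Insert 2 (step 3): P = [2] / [4] / [7];  Q = [1] / [2] / [3]
  Insert 9 (step 4): P = [2, 9] / [4] / [7];  Q = [1, 4] / [2] / [3]
  Insert 8 (step 5): P = [2, 8] / [4, 9] / [7];  Q = [1, 4] / [2, 5] / [3]
  Insert 1 (step 6): P = [1, 8] / [2, 9] / [4] / [7];  Q = [1, 4] / [2, 5] / [3] / [6]
  Insert 3 (step 7): P = [1, 3] / [2, 8] / [4, 9] / [7];  Q = [1, 4] / [2, 5] / [3, 7] / [6]
  Insert 6 (step 8): P = [1, 3, 6] / [2, 8] / [4, 9] / [7];  Q = [1, 4, 8] / [2, 5] / [3, 7] / [6]
  Insert 5 (step 9): P = [1, 3, 5] / [2, 6] / [4, 8] / [7, 9];  Q = [1, 4, 8] / [2, 5] / [3, 7] / [6, 9]
Final shape: (3, 2, 2, 2).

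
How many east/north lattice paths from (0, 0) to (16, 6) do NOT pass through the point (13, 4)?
Number of paths = 50813

Total paths from (0, 0) to (16, 6): C(22, 16) = 74613. Paths through (13, 4): (paths (0, 0) → (13, 4)) × (paths (13, 4) → (16, 6)) = C(17, 13) · C(5, 3) = 2380 · 10 = 23800. Avoidance count = 74613 − 23800 = 50813.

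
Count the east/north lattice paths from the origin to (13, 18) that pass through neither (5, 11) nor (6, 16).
Number of paths = 176402415

Inclusion–exclusion. Total paths: C(31, 13) = 206253075. Through P₁: C(16, 5)·C(15, 8) = 28108080. Through P₂: C(22, 6)·C(9, 7) = 2686068. Since P₁ is strictly southwest of P₂, a monotone path through both must visit P₁ then P₂; paths through both = C(16, 5)·C(6, 1)·C(9, 7) = 943488. Avoid both = 206253075 − 28108080 − 2686068 + 943488 = 176402415.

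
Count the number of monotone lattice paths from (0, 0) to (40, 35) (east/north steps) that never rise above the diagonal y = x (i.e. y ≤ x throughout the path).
Number of paths = 430627143717609011460

By the reflection principle (André's argument), the number of monotone paths to (40, 35) with n ≤ m that never go above y = x is C(75, 40) − C(75, 41) = 2942618815403661578310 − 2511991671686052566850 = 430627143717609011460.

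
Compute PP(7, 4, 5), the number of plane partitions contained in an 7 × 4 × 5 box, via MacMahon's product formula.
PP(7, 4, 5) = 868489479

Evaluate the triple product over i = 1..7, j = 1..4, k = 1..5. The factors are (2/1) · (3/2) · (4/3) · (5/4) · (6/5) · (3/2) · (4/3) · (5/4) · … (140 factors total). The numerators and denominators telescope so the product is an integer; carrying out the multiplication exactly gives PP(7, 4, 5) = 868489479.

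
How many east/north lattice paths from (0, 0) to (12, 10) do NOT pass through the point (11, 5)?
Number of paths = 620438

Total paths from (0, 0) to (12, 10): C(22, 12) = 646646. Paths through (11, 5): (paths (0, 0) → (11, 5)) × (paths (11, 5) → (12, 10)) = C(16, 11) · C(6, 1) = 4368 · 6 = 26208. Avoidance count = 646646 − 26208 = 620438.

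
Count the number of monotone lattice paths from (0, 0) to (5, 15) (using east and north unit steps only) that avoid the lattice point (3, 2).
Number of paths = 14454

Total paths from (0, 0) to (5, 15): C(20, 5) = 15504. Paths through (3, 2): (paths (0, 0) → (3, 2)) × (paths (3, 2) → (5, 15)) = C(5, 3) · C(15, 2) = 10 · 105 = 1050. Avoidance count = 15504 − 1050 = 14454.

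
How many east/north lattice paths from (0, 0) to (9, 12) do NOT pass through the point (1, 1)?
Number of paths = 142766

Total paths from (0, 0) to (9, 12): C(21, 9) = 293930. Paths through (1, 1): (paths (0, 0) → (1, 1)) × (paths (1, 1) → (9, 12)) = C(2, 1) · C(19, 8) = 2 · 75582 = 151164. Avoidance count = 293930 − 151164 = 142766.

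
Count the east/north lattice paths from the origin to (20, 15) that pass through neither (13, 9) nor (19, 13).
Number of paths = 1665624240

Inclusion–exclusion. Total paths: C(35, 20) = 3247943160. Through P₁: C(22, 13)·C(13, 7) = 853572720. Through P₂: C(32, 19)·C(3, 1) = 1042120800. Since P₁ is strictly southwest of P₂, a monotone path through both must visit P₁ then P₂; paths through both = C(22, 13)·C(10, 6)·C(3, 1) = 313374600. Avoid both = 3247943160 − 853572720 − 1042120800 + 313374600 = 1665624240.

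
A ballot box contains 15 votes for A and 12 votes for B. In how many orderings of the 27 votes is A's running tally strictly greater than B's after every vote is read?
Strict-lead orderings = 1931540

Total orderings of the 27 votes with 15 for A: C(27, 15) = 17383860. By the Bertrand ballot formula (Cycle Lemma / reflection principle), the number of orderings in which A is strictly ahead of B throughout is (p − q)/(p + q) · C(p + q, p) = (15 − 12)/(15 + 12) · 17383860 = 1931540.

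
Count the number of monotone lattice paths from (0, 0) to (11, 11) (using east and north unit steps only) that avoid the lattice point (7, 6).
Number of paths = 489216

Total paths from (0, 0) to (11, 11): C(22, 11) = 705432. Paths through (7, 6): (paths (0, 0) → (7, 6)) × (paths (7, 6) → (11, 11)) = C(13, 7) · C(9, 4) = 1716 · 126 = 216216. Avoidance count = 705432 − 216216 = 489216.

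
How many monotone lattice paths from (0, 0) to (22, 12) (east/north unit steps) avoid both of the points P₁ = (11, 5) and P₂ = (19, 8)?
Number of paths = 356869383

Inclusion–exclusion. Total paths: C(34, 22) = 548354040. Through P₁: C(16, 11)·C(18, 11) = 139007232. Through P₂: C(27, 19)·C(7, 3) = 77702625. Since P₁ is strictly southwest of P₂, a monotone path through both must visit P₁ then P₂; paths through both = C(16, 11)·C(11, 8)·C(7, 3) = 25225200. Avoid both = 548354040 − 139007232 − 77702625 + 25225200 = 356869383.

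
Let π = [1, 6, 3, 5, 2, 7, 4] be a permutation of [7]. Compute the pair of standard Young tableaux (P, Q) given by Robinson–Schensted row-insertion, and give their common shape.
P = [1, 2, 4, 7] / [3, 5] / [6];  Q = [1, 2, 4, 6] / [3, 7] / [5];  common shape = (4, 2, 1)

Row-insert the values π_1, π_2, … into P one at a time, bumping the leftmost entry strictly greater than the inserted value down to the next row. The recording tableau Q records, in position (i, j), the step at which that cell was added to P.
  Insert 1 (step 1): P = [1];  Q = [1]
  Insert 6 (step 2): P = [1, 6];  Q = [1, 2]
  Insert 3 (step 3): P = [1, 3] / [6];  Q = [1, 2] / [3]
  Insert 5 (step 4): P = [1, 3, 5] / [6];  Q = [1, 2, 4] / [3]
  Insert 2 (step 5): P = [1, 2, 5] / [3] / [6];  Q = [1, 2, 4] / [3] / [5]
  Insert 7 (step 6): P = [1, 2, 5, 7] / [3] / [6];  Q = [1, 2, 4, 6] / [3] / [5]
  Insert 4 (step 7): P = [1, 2, 4, 7] / [3, 5] / [6];  Q = [1, 2, 4, 6] / [3, 7] / [5]
Final shape: (4, 2, 1).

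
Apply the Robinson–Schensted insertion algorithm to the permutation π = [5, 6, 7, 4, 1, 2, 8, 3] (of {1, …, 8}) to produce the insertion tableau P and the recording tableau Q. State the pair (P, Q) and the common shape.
P = [1, 2, 3, 8] / [4, 6, 7] / [5];  Q = [1, 2, 3, 7] / [4, 6, 8] / [5];  common shape = (4, 3, 1)

Row-insert the values π_1, π_2, … into P one at a time, bumping the leftmost entry strictly greater than the inserted value down to the next row. The recording tableau Q records, in position (i, j), the step at which that cell was added to P.
  Insert 5 (step 1): P = [5];  Q = [1]
  Insert 6 (step 2): P = [5, 6];  Q = [1, 2]
  Insert 7 (step 3): P = [5, 6, 7];  Q = [1, 2, 3]
  Insert 4 (step 4): P = [4, 6, 7] / [5];  Q = [1, 2, 3] / [4]
  Insert 1 (step 5): P = [1, 6, 7] / [4] / [5];  Q = [1, 2, 3] / [4] / [5]
  Insert 2 (step 6): P = [1, 2, 7] / [4, 6] / [5];  Q = [1, 2, 3] / [4, 6] / [5]
  Insert 8 (step 7): P = [1, 2, 7, 8] / [4, 6] / [5];  Q = [1, 2, 3, 7] / [4, 6] / [5]
  Insert 3 (step 8): P = [1, 2, 3, 8] / [4, 6, 7] / [5];  Q = [1, 2, 3, 7] / [4, 6, 8] / [5]
Final shape: (4, 3, 1).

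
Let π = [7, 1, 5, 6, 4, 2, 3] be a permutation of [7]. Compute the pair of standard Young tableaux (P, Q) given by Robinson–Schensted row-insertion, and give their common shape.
P = [1, 2, 3] / [4, 6] / [5] / [7];  Q = [1, 3, 4] / [2, 7] / [5] / [6];  common shape = (3, 2, 1, 1)

Row-insert the values π_1, π_2, … into P one at a time, bumping the leftmost entry strictly greater than the inserted value down to the next row. The recording tableau Q records, in position (i, j), the step at which that cell was added to P.
  Insert 7 (step 1): P = [7];  Q = [1]
  Insert 1 (step 2): P = [1] / [7];  Q = [1] / [2]
  Insert 5 (step 3): P = [1, 5] / [7];  Q = [1, 3] / [2]
  Insert 6 (step 4): P = [1, 5, 6] / [7];  Q = [1, 3, 4] / [2]
  Insert 4 (step 5): P = [1, 4, 6] / [5] / [7];  Q = [1, 3, 4] / [2] / [5]
  Insert 2 (step 6): P = [1, 2, 6] / [4] / [5] / [7];  Q = [1, 3, 4] / [2] / [5] / [6]
  Insert 3 (step 7): P = [1, 2, 3] / [4, 6] / [5] / [7];  Q = [1, 3, 4] / [2, 7] / [5] / [6]
Final shape: (3, 2, 1, 1).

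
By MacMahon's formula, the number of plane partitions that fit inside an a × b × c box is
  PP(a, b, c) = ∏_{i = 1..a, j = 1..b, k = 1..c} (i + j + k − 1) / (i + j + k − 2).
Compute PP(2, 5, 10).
PP(2, 5, 10) = 2186184

Evaluate the triple product over i = 1..2, j = 1..5, k = 1..10. The factors are (2/1) · (3/2) · (4/3) · (5/4) · (6/5) · (7/6) · (8/7) · (9/8) · … (100 factors total). The numerators and denominators telescope so the product is an integer; carrying out the multiplication exactly gives PP(2, 5, 10) = 2186184.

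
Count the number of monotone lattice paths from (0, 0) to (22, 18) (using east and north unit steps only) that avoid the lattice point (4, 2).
Number of paths = 80320840350

Total paths from (0, 0) to (22, 18): C(40, 22) = 113380261800. Paths through (4, 2): (paths (0, 0) → (4, 2)) × (paths (4, 2) → (22, 18)) = C(6, 4) · C(34, 18) = 15 · 2203961430 = 33059421450. Avoidance count = 113380261800 − 33059421450 = 80320840350.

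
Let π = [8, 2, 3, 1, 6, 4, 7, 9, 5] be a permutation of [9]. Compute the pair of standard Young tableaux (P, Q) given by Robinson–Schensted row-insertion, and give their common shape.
P = [1, 3, 4, 5, 9] / [2, 6, 7] / [8];  Q = [1, 3, 5, 7, 8] / [2, 6, 9] / [4];  common shape = (5, 3, 1)

Row-insert the values π_1, π_2, … into P one at a time, bumping the leftmost entry strictly greater than the inserted value down to the next row. The recording tableau Q records, in position (i, j), the step at which that cell was added to P.
  Insert 8 (step 1): P = [8];  Q = [1]
  Insert 2 (step 2): P = [2] / [8];  Q = [1] / [2]
  Insert 3 (step 3): P = [2, 3] / [8];  Q = [1, 3] / [2]
  Insert 1 (step 4): P = [1, 3] / [2] / [8];  Q = [1, 3] / [2] / [4]
  Insert 6 (step 5): P = [1, 3, 6] / [2] / [8];  Q = [1, 3, 5] / [2] / [4]
  Insert 4 (step 6): P = [1, 3, 4] / [2, 6] / [8];  Q = [1, 3, 5] / [2, 6] / [4]
  Insert 7 (step 7): P = [1, 3, 4, 7] / [2, 6] / [8];  Q = [1, 3, 5, 7] / [2, 6] / [4]
  Insert 9 (step 8): P = [1, 3, 4, 7, 9] / [2, 6] / [8];  Q = [1, 3, 5, 7, 8] / [2, 6] / [4]
  Insert 5 (step 9): P = [1, 3, 4, 5, 9] / [2, 6, 7] / [8];  Q = [1, 3, 5, 7, 8] / [2, 6, 9] / [4]
Final shape: (5, 3, 1).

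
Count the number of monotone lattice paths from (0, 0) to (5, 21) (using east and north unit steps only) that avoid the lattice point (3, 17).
Number of paths = 48680

Total paths from (0, 0) to (5, 21): C(26, 5) = 65780. Paths through (3, 17): (paths (0, 0) → (3, 17)) × (paths (3, 17) → (5, 21)) = C(20, 3) · C(6, 2) = 1140 · 15 = 17100. Avoidance count = 65780 − 17100 = 48680.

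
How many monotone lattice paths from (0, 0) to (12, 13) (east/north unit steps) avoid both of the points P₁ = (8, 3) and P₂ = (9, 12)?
Number of paths = 3866015

Inclusion–exclusion. Total paths: C(25, 12) = 5200300. Through P₁: C(11, 8)·C(14, 4) = 165165. Through P₂: C(21, 9)·C(4, 3) = 1175720. Since P₁ is strictly southwest of P₂, a monotone path through both must visit P₁ then P₂; paths through both = C(11, 8)·C(10, 1)·C(4, 3) = 6600. Avoid both = 5200300 − 165165 − 1175720 + 6600 = 3866015.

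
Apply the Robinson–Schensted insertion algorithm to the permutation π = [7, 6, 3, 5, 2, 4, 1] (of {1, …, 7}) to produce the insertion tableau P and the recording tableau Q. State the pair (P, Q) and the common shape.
P = [1, 4] / [2, 5] / [3] / [6] / [7];  Q = [1, 4] / [2, 6] / [3] / [5] / [7];  common shape = (2, 2, 1, 1, 1)

Row-insert the values π_1, π_2, … into P one at a time, bumping the leftmost entry strictly greater than the inserted value down to the next row. The recording tableau Q records, in position (i, j), the step at which that cell was added to P.
  Insert 7 (step 1): P = [7];  Q = [1]
  Insert 6 (step 2): P = [6] / [7];  Q = [1] / [2]
  Insert 3 (step 3): P = [3] / [6] / [7];  Q = [1] / [2] / [3]
  Insert 5 (step 4): P = [3, 5] / [6] / [7];  Q = [1, 4] / [2] / [3]
  Insert 2 (step 5): P = [2, 5] / [3] / [6] / [7];  Q = [1, 4] / [2] / [3] / [5]
  Insert 4 (step 6): P = [2, 4] / [3, 5] / [6] / [7];  Q = [1, 4] / [2, 6] / [3] / [5]
  Insert 1 (step 7): P = [1, 4] / [2, 5] / [3] / [6] / [7];  Q = [1, 4] / [2, 6] / [3] / [5] / [7]
Final shape: (2, 2, 1, 1, 1).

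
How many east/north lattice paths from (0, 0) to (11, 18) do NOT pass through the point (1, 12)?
Number of paths = 34493186

Total paths from (0, 0) to (11, 18): C(29, 11) = 34597290. Paths through (1, 12): (paths (0, 0) → (1, 12)) × (paths (1, 12) → (11, 18)) = C(13, 1) · C(16, 10) = 13 · 8008 = 104104. Avoidance count = 34597290 − 104104 = 34493186.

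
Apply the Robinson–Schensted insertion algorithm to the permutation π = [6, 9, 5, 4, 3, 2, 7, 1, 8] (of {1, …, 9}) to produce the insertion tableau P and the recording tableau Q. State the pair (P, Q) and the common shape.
P = [1, 7, 8] / [2, 9] / [3] / [4] / [5] / [6];  Q = [1, 2, 9] / [3, 7] / [4] / [5] / [6] / [8];  common shape = (3, 2, 1, 1, 1, 1)

Row-insert the values π_1, π_2, … into P one at a time, bumping the leftmost entry strictly greater than the inserted value down to the next row. The recording tableau Q records, in position (i, j), the step at which that cell was added to P.
  Insert 6 (step 1): P = [6];  Q = [1]
  Insert 9 (step 2): P = [6, 9];  Q = [1, 2]
  Insert 5 (step 3): P = [5, 9] / [6];  Q = [1, 2] / [3]
  Insert 4 (step 4): P = [4, 9] / [5] / [6];  Q = [1, 2] / [3] / [4]
  Insert 3 (step 5): P = [3, 9] / [4] / [5] / [6];  Q = [1, 2] / [3] / [4] / [5]
  Insert 2 (step 6): P = [2, 9] / [3] / [4] / [5] / [6];  Q = [1, 2] / [3] / [4] / [5] / [6]
  Insert 7 (step 7): P = [2, 7] / [3, 9] / [4] / [5] / [6];  Q = [1, 2] / [3, 7] / [4] / [5] / [6]
  Insert 1 (step 8): P = [1, 7] / [2, 9] / [3] / [4] / [5] / [6];  Q = [1, 2] / [3, 7] / [4] / [5] / [6] / [8]
  Insert 8 (step 9): P = [1, 7, 8] / [2, 9] / [3] / [4] / [5] / [6];  Q = [1, 2, 9] / [3, 7] / [4] / [5] / [6] / [8]
Final shape: (3, 2, 1, 1, 1, 1).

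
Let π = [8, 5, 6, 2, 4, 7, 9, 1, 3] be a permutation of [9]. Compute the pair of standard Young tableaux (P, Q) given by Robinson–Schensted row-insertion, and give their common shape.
P = [1, 3, 7, 9] / [2, 4] / [5, 6] / [8];  Q = [1, 3, 6, 7] / [2, 5] / [4, 9] / [8];  common shape = (4, 2, 2, 1)

Row-insert the values π_1, π_2, … into P one at a time, bumping the leftmost entry strictly greater than the inserted value down to the next row. The recording tableau Q records, in position (i, j), the step at which that cell was added to P.
  Insert 8 (step 1): P = [8];  Q = [1]
  Insert 5 (step 2): P = [5] / [8];  Q = [1] / [2]
  Insert 6 (step 3): P = [5, 6] / [8];  Q = [1, 3] / [2]
  Insert 2 (step 4): P = [2, 6] / [5] / [8];  Q = [1, 3] / [2] / [4]
  Insert 4 (step 5): P = [2, 4] / [5, 6] / [8];  Q = [1, 3] / [2, 5] / [4]
  Insert 7 (step 6): P = [2, 4, 7] / [5, 6] / [8];  Q = [1, 3, 6] / [2, 5] / [4]
  Insert 9 (step 7): P = [2, 4, 7, 9] / [5, 6] / [8];  Q = [1, 3, 6, 7] / [2, 5] / [4]
  Insert 1 (step 8): P = [1, 4, 7, 9] / [2, 6] / [5] / [8];  Q = [1, 3, 6, 7] / [2, 5] / [4] / [8]
  Insert 3 (step 9): P = [1, 3, 7, 9] / [2, 4] / [5, 6] / [8];  Q = [1, 3, 6, 7] / [2, 5] / [4, 9] / [8]
Final shape: (4, 2, 2, 1).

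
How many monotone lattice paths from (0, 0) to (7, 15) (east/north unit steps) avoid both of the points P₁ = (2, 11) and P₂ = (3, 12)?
Number of paths = 150251

Inclusion–exclusion. Total paths: C(22, 7) = 170544. Through P₁: C(13, 2)·C(9, 5) = 9828. Through P₂: C(15, 3)·C(7, 4) = 15925. Since P₁ is strictly southwest of P₂, a monotone path through both must visit P₁ then P₂; paths through both = C(13, 2)·C(2, 1)·C(7, 4) = 5460. Avoid both = 170544 − 9828 − 15925 + 5460 = 150251.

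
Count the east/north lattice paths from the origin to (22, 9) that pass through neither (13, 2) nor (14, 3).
Number of paths = 17547465

Inclusion–exclusion. Total paths: C(31, 22) = 20160075. Through P₁: C(15, 13)·C(16, 9) = 1201200. Through P₂: C(17, 14)·C(14, 8) = 2042040. Since P₁ is strictly southwest of P₂, a monotone path through both must visit P₁ then P₂; paths through both = C(15, 13)·C(2, 1)·C(14, 8) = 630630. Avoid both = 20160075 − 1201200 − 2042040 + 630630 = 17547465.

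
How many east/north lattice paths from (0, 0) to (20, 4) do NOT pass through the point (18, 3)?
Number of paths = 6636

Total paths from (0, 0) to (20, 4): C(24, 20) = 10626. Paths through (18, 3): (paths (0, 0) → (18, 3)) × (paths (18, 3) → (20, 4)) = C(21, 18) · C(3, 2) = 1330 · 3 = 3990. Avoidance count = 10626 − 3990 = 6636.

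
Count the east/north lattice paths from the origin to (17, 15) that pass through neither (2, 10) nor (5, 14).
Number of paths = 564578322

Inclusion–exclusion. Total paths: C(32, 17) = 565722720. Through P₁: C(12, 2)·C(20, 15) = 1023264. Through P₂: C(19, 5)·C(13, 12) = 151164. Since P₁ is strictly southwest of P₂, a monotone path through both must visit P₁ then P₂; paths through both = C(12, 2)·C(7, 3)·C(13, 12) = 30030. Avoid both = 565722720 − 1023264 − 151164 + 30030 = 564578322.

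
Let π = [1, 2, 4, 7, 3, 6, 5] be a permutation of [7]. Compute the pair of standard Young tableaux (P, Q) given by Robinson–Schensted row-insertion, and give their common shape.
P = [1, 2, 3, 5] / [4, 6] / [7];  Q = [1, 2, 3, 4] / [5, 6] / [7];  common shape = (4, 2, 1)

Row-insert the values π_1, π_2, … into P one at a time, bumping the leftmost entry strictly greater than the inserted value down to the next row. The recording tableau Q records, in position (i, j), the step at which that cell was added to P.
  Insert 1 (step 1): P = [1];  Q = [1]
  Insert 2 (step 2): P = [1, 2];  Q = [1, 2]
  Insert 4 (step 3): P = [1, 2, 4];  Q = [1, 2, 3]
  Insert 7 (step 4): P = [1, 2, 4, 7];  Q = [1, 2, 3, 4]
  Insert 3 (step 5): P = [1, 2, 3, 7] / [4];  Q = [1, 2, 3, 4] / [5]
  Insert 6 (step 6): P = [1, 2, 3, 6] / [4, 7];  Q = [1, 2, 3, 4] / [5, 6]
  Insert 5 (step 7): P = [1, 2, 3, 5] / [4, 6] / [7];  Q = [1, 2, 3, 4] / [5, 6] / [7]
Final shape: (4, 2, 1).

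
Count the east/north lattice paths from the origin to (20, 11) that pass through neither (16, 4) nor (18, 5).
Number of paths = 82538273

Inclusion–exclusion. Total paths: C(31, 20) = 84672315. Through P₁: C(20, 16)·C(11, 4) = 1598850. Through P₂: C(23, 18)·C(8, 2) = 942172. Since P₁ is strictly southwest of P₂, a monotone path through both must visit P₁ then P₂; paths through both = C(20, 16)·C(3, 2)·C(8, 2) = 406980. Avoid both = 84672315 − 1598850 − 942172 + 406980 = 82538273.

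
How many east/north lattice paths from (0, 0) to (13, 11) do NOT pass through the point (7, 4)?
Number of paths = 1929864

Total paths from (0, 0) to (13, 11): C(24, 13) = 2496144. Paths through (7, 4): (paths (0, 0) → (7, 4)) × (paths (7, 4) → (13, 11)) = C(11, 7) · C(13, 6) = 330 · 1716 = 566280. Avoidance count = 2496144 − 566280 = 1929864.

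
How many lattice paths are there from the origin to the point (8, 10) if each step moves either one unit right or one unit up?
Number of paths = 43758

A monotone lattice path from (0, 0) to (8, 10) consists of 8 east steps and 10 north steps in some order, so it is determined by which 8 of the 18 steps are east. The count is C(18, 8) = 43758.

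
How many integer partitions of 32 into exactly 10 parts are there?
p(32, 10 parts) = 807

Partitions of n into exactly k parts are in bijection with partitions of n − k into at most k parts (subtract 1 from each part). So p(32, exactly 10) = p(22, parts ≤ 10). Computing via the recurrence p(m, j) = p(m, j−1) + p(m−j, j) gives 807.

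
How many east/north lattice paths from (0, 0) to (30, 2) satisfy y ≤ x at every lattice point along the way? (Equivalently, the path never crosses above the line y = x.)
Number of paths = 464

By the reflection principle (André's argument), the number of monotone paths to (30, 2) with n ≤ m that never go above y = x is C(32, 30) − C(32, 31) = 496 − 32 = 464.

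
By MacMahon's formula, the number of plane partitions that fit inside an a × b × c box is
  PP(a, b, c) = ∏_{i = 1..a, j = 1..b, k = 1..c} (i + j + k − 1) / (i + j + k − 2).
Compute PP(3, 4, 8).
PP(3, 4, 8) = 4723719

Evaluate the triple product over i = 1..3, j = 1..4, k = 1..8. The factors are (2/1) · (3/2) · (4/3) · (5/4) · (6/5) · (7/6) · (8/7) · (9/8) · … (96 factors total). The numerators and denominators telescope so the product is an integer; carrying out the multiplication exactly gives PP(3, 4, 8) = 4723719.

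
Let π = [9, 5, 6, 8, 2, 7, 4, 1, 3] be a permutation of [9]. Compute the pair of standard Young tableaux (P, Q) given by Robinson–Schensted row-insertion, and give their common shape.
P = [1, 3, 7] / [2, 4] / [5, 6] / [8] / [9];  Q = [1, 3, 4] / [2, 6] / [5, 9] / [7] / [8];  common shape = (3, 2, 2, 1, 1)

Row-insert the values π_1, π_2, … into P one at a time, bumping the leftmost entry strictly greater than the inserted value down to the next row. The recording tableau Q records, in position (i, j), the step at which that cell was added to P.
  Insert 9 (step 1): P = [9];  Q = [1]
  Insert 5 (step 2): P = [5] / [9];  Q = [1] / [2]
  Insert 6 (step 3): P = [5, 6] / [9];  Q = [1, 3] / [2]
  Insert 8 (step 4): P = [5, 6, 8] / [9];  Q = [1, 3, 4] / [2]
  Insert 2 (step 5): P = [2, 6, 8] / [5] / [9];  Q = [1, 3, 4] / [2] / [5]
  Insert 7 (step 6): P = [2, 6, 7] / [5, 8] / [9];  Q = [1, 3, 4] / [2, 6] / [5]
  Insert 4 (step 7): P = [2, 4, 7] / [5, 6] / [8] / [9];  Q = [1, 3, 4] / [2, 6] / [5] / [7]
  Insert 1 (step 8): P = [1, 4, 7] / [2, 6] / [5] / [8] / [9];  Q = [1, 3, 4] / [2, 6] / [5] / [7] / [8]
  Insert 3 (step 9): P = [1, 3, 7] / [2, 4] / [5, 6] / [8] / [9];  Q = [1, 3, 4] / [2, 6] / [5, 9] / [7] / [8]
Final shape: (3, 2, 2, 1, 1).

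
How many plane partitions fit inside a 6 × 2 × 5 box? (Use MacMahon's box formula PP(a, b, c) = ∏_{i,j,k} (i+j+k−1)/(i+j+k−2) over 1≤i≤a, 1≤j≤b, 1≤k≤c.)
PP(6, 2, 5) = 60984

Evaluate the triple product over i = 1..6, j = 1..2, k = 1..5. The factors are (2/1) · (3/2) · (4/3) · (5/4) · (6/5) · (3/2) · (4/3) · (5/4) · … (60 factors total). The numerators and denominators telescope so the product is an integer; carrying out the multiplication exactly gives PP(6, 2, 5) = 60984.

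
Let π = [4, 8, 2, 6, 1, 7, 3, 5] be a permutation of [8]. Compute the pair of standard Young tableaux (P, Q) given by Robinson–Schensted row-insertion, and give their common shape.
P = [1, 3, 5] / [2, 6, 7] / [4, 8];  Q = [1, 2, 6] / [3, 4, 8] / [5, 7];  common shape = (3, 3, 2)

Row-insert the values π_1, π_2, … into P one at a time, bumping the leftmost entry strictly greater than the inserted value down to the next row. The recording tableau Q records, in position (i, j), the step at which that cell was added to P.
  Insert 4 (step 1): P = [4];  Q = [1]
  Insert 8 (step 2): P = [4, 8];  Q = [1, 2]
  Insert 2 (step 3): P = [2, 8] / [4];  Q = [1, 2] / [3]
  Insert 6 (step 4): P = [2, 6] / [4, 8];  Q = [1, 2] / [3, 4]
  Insert 1 (step 5): P = [1, 6] / [2, 8] / [4];  Q = [1, 2] / [3, 4] / [5]
  Insert 7 (step 6): P = [1, 6, 7] / [2, 8] / [4];  Q = [1, 2, 6] / [3, 4] / [5]
  Insert 3 (step 7): P = [1, 3, 7] / [2, 6] / [4, 8];  Q = [1, 2, 6] / [3, 4] / [5, 7]
  Insert 5 (step 8): P = [1, 3, 5] / [2, 6, 7] / [4, 8];  Q = [1, 2, 6] / [3, 4, 8] / [5, 7]
Final shape: (3, 3, 2).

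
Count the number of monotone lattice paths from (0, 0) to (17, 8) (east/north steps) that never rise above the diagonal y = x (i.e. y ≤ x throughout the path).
Number of paths = 600875

By the reflection principle (André's argument), the number of monotone paths to (17, 8) with n ≤ m that never go above y = x is C(25, 17) − C(25, 18) = 1081575 − 480700 = 600875.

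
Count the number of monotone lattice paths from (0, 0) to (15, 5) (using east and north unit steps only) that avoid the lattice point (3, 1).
Number of paths = 8224

Total paths from (0, 0) to (15, 5): C(20, 15) = 15504. Paths through (3, 1): (paths (0, 0) → (3, 1)) × (paths (3, 1) → (15, 5)) = C(4, 3) · C(16, 12) = 4 · 1820 = 7280. Avoidance count = 15504 − 7280 = 8224.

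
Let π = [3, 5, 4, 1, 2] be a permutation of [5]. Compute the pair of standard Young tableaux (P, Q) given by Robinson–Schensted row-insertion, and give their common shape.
P = [1, 2] / [3, 4] / [5];  Q = [1, 2] / [3, 5] / [4];  common shape = (2, 2, 1)

Row-insert the values π_1, π_2, … into P one at a time, bumping the leftmost entry strictly greater than the inserted value down to the next row. The recording tableau Q records, in position (i, j), the step at which that cell was added to P.
  Insert 3 (step 1): P = [3];  Q = [1]
  Insert 5 (step 2): P = [3, 5];  Q = [1, 2]
  Insert 4 (step 3): P = [3, 4] / [5];  Q = [1, 2] / [3]
  Insert 1 (step 4): P = [1, 4] / [3] / [5];  Q = [1, 2] / [3] / [4]
  Insert 2 (step 5): P = [1, 2] / [3, 4] / [5];  Q = [1, 2] / [3, 5] / [4]
Final shape: (2, 2, 1).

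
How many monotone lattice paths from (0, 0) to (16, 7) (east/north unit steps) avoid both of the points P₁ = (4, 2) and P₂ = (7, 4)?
Number of paths = 112737

Inclusion–exclusion. Total paths: C(23, 16) = 245157. Through P₁: C(6, 4)·C(17, 12) = 92820. Through P₂: C(11, 7)·C(12, 9) = 72600. Since P₁ is strictly southwest of P₂, a monotone path through both must visit P₁ then P₂; paths through both = C(6, 4)·C(5, 3)·C(12, 9) = 33000. Avoid both = 245157 − 92820 − 72600 + 33000 = 112737.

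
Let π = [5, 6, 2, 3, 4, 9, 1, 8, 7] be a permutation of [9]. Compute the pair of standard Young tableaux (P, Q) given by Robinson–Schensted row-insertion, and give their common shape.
P = [1, 3, 4, 7] / [2, 6, 8] / [5, 9];  Q = [1, 2, 5, 6] / [3, 4, 8] / [7, 9];  common shape = (4, 3, 2)

Row-insert the values π_1, π_2, … into P one at a time, bumping the leftmost entry strictly greater than the inserted value down to the next row. The recording tableau Q records, in position (i, j), the step at which that cell was added to P.
  Insert 5 (step 1): P = [5];  Q = [1]
  Insert 6 (step 2): P = [5, 6];  Q = [1, 2]
  Insert 2 (step 3): P = [2, 6] / [5];  Q = [1, 2] / [3]
  Insert 3 (step 4): P = [2, 3] / [5, 6];  Q = [1, 2] / [3, 4]
  Insert 4 (step 5): P = [2, 3, 4] / [5, 6];  Q = [1, 2, 5] / [3, 4]
  Insert 9 (step 6): P = [2, 3, 4, 9] / [5, 6];  Q = [1, 2, 5, 6] / [3, 4]
  Insert 1 (step 7): P = [1, 3, 4, 9] / [2, 6] / [5];  Q = [1, 2, 5, 6] / [3, 4] / [7]
  Insert 8 (step 8): P = [1, 3, 4, 8] / [2, 6, 9] / [5];  Q = [1, 2, 5, 6] / [3, 4, 8] / [7]
  Insert 7 (step 9): P = [1, 3, 4, 7] / [2, 6, 8] / [5, 9];  Q = [1, 2, 5, 6] / [3, 4, 8] / [7, 9]
Final shape: (4, 3, 2).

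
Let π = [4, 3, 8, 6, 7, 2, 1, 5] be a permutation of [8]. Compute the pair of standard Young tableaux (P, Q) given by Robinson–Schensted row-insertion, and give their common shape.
P = [1, 5, 7] / [2, 6] / [3, 8] / [4];  Q = [1, 3, 5] / [2, 4] / [6, 8] / [7];  common shape = (3, 2, 2, 1)

Row-insert the values π_1, π_2, … into P one at a time, bumping the leftmost entry strictly greater than the inserted value down to the next row. The recording tableau Q records, in position (i, j), the step at which that cell was added to P.
  Insert 4 (step 1): P = [4];  Q = [1]
  Insert 3 (step 2): P = [3] / [4];  Q = [1] / [2]
  Insert 8 (step 3): P = [3, 8] / [4];  Q = [1, 3] / [2]
  Insert 6 (step 4): P = [3, 6] / [4, 8];  Q = [1, 3] / [2, 4]
  Insert 7 (step 5): P = [3, 6, 7] / [4, 8];  Q = [1, 3, 5] / [2, 4]
  Insert 2 (step 6): P = [2, 6, 7] / [3, 8] / [4];  Q = [1, 3, 5] / [2, 4] / [6]
  Insert 1 (step 7): P = [1, 6, 7] / [2, 8] / [3] / [4];  Q = [1, 3, 5] / [2, 4] / [6] / [7]
  Insert 5 (step 8): P = [1, 5, 7] / [2, 6] / [3, 8] / [4];  Q = [1, 3, 5] / [2, 4] / [6, 8] / [7]
Final shape: (3, 2, 2, 1).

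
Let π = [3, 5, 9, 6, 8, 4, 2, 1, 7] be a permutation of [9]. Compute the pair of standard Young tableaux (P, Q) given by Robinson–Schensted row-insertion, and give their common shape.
P = [1, 4, 6, 7] / [2, 8] / [3] / [5] / [9];  Q = [1, 2, 3, 5] / [4, 9] / [6] / [7] / [8];  common shape = (4, 2, 1, 1, 1)

Row-insert the values π_1, π_2, … into P one at a time, bumping the leftmost entry strictly greater than the inserted value down to the next row. The recording tableau Q records, in position (i, j), the step at which that cell was added to P.
  Insert 3 (step 1): P = [3];  Q = [1]
  Insert 5 (step 2): P = [3, 5];  Q = [1, 2]
  Insert 9 (step 3): P = [3, 5, 9];  Q = [1, 2, 3]
  Insert 6 (step 4): P = [3, 5, 6] / [9];  Q = [1, 2, 3] / [4]
  Insert 8 (step 5): P = [3, 5, 6, 8] / [9];  Q = [1, 2, 3, 5] / [4]
  Insert 4 (step 6): P = [3, 4, 6, 8] / [5] / [9];  Q = [1, 2, 3, 5] / [4] / [6]
  Insert 2 (step 7): P = [2, 4, 6, 8] / [3] / [5] / [9];  Q = [1, 2, 3, 5] / [4] / [6] / [7]
  Insert 1 (step 8): P = [1, 4, 6, 8] / [2] / [3] / [5] / [9];  Q = [1, 2, 3, 5] / [4] / [6] / [7] / [8]
  Insert 7 (step 9): P = [1, 4, 6, 7] / [2, 8] / [3] / [5] / [9];  Q = [1, 2, 3, 5] / [4, 9] / [6] / [7] / [8]
Final shape: (4, 2, 1, 1, 1).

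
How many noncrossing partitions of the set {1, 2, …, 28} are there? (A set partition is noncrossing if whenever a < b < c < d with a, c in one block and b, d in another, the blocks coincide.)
C_28 = 263747951750360

These noncrossing partitions are counted by the Catalan number C_n = (1/(n + 1)) · C(2n, n). For n = 28: C_28 = (1/29) · C(56, 28) = 7648690600760440/29 = 263747951750360.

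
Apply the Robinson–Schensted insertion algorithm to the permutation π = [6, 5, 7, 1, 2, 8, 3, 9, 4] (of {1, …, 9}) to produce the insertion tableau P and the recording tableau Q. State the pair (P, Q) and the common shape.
P = [1, 2, 3, 4] / [5, 7, 8, 9] / [6];  Q = [1, 3, 6, 8] / [2, 5, 7, 9] / [4];  common shape = (4, 4, 1)

Row-insert the values π_1, π_2, … into P one at a time, bumping the leftmost entry strictly greater than the inserted value down to the next row. The recording tableau Q records, in position (i, j), the step at which that cell was added to P.
  Insert 6 (step 1): P = [6];  Q = [1]
  Insert 5 (step 2): P = [5] / [6];  Q = [1] / [2]
  Insert 7 (step 3): P = [5, 7] / [6];  Q = [1, 3] / [2]
  Insert 1 (step 4): P = [1, 7] / [5] / [6];  Q = [1, 3] / [2] / [4]
  Insert 2 (step 5): P = [1, 2] / [5, 7] / [6];  Q = [1, 3] / [2, 5] / [4]
  Insert 8 (step 6): P = [1, 2, 8] / [5, 7] / [6];  Q = [1, 3, 6] / [2, 5] / [4]
  Insert 3 (step 7): P = [1, 2, 3] / [5, 7, 8] / [6];  Q = [1, 3, 6] / [2, 5, 7] / [4]
  Insert 9 (step 8): P = [1, 2, 3, 9] / [5, 7, 8] / [6];  Q = [1, 3, 6, 8] / [2, 5, 7] / [4]
  Insert 4 (step 9): P = [1, 2, 3, 4] / [5, 7, 8, 9] / [6];  Q = [1, 3, 6, 8] / [2, 5, 7, 9] / [4]
Final shape: (4, 4, 1).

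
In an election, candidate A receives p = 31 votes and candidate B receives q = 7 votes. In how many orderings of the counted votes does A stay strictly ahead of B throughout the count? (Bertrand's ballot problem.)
Strict-lead orderings = 7970688

Total orderings of the 38 votes with 31 for A: C(38, 31) = 12620256. By the Bertrand ballot formula (Cycle Lemma / reflection principle), the number of orderings in which A is strictly ahead of B throughout is (p − q)/(p + q) · C(p + q, p) = (31 − 7)/(31 + 7) · 12620256 = 7970688.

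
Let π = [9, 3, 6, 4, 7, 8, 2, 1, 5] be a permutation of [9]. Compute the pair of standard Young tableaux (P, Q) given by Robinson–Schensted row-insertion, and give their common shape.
P = [1, 4, 5, 8] / [2, 7] / [3] / [6] / [9];  Q = [1, 3, 5, 6] / [2, 9] / [4] / [7] / [8];  common shape = (4, 2, 1, 1, 1)

Row-insert the values π_1, π_2, … into P one at a time, bumping the leftmost entry strictly greater than the inserted value down to the next row. The recording tableau Q records, in position (i, j), the step at which that cell was added to P.
  Insert 9 (step 1): P = [9];  Q = [1]
  Insert 3 (step 2): P = [3] / [9];  Q = [1] / [2]
  Insert 6 (step 3): P = [3, 6] / [9];  Q = [1, 3] / [2]
  Insert 4 (step 4): P = [3, 4] / [6] / [9];  Q = [1, 3] / [2] / [4]
  Insert 7 (step 5): P = [3, 4, 7] / [6] / [9];  Q = [1, 3, 5] / [2] / [4]
  Insert 8 (step 6): P = [3, 4, 7, 8] / [6] / [9];  Q = [1, 3, 5, 6] / [2] / [4]
  Insert 2 (step 7): P = [2, 4, 7, 8] / [3] / [6] / [9];  Q = [1, 3, 5, 6] / [2] / [4] / [7]
  Insert 1 (step 8): P = [1, 4, 7, 8] / [2] / [3] / [6] / [9];  Q = [1, 3, 5, 6] / [2] / [4] / [7] / [8]
  Insert 5 (step 9): P = [1, 4, 5, 8] / [2, 7] / [3] / [6] / [9];  Q = [1, 3, 5, 6] / [2, 9] / [4] / [7] / [8]
Final shape: (4, 2, 1, 1, 1).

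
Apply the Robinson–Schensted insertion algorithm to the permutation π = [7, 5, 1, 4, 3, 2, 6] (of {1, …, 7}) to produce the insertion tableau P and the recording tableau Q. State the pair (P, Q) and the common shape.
P = [1, 2, 6] / [3] / [4] / [5] / [7];  Q = [1, 4, 7] / [2] / [3] / [5] / [6];  common shape = (3, 1, 1, 1, 1)

Row-insert the values π_1, π_2, … into P one at a time, bumping the leftmost entry strictly greater than the inserted value down to the next row. The recording tableau Q records, in position (i, j), the step at which that cell was added to P.
  Insert 7 (step 1): P = [7];  Q = [1]
  Insert 5 (step 2): P = [5] / [7];  Q = [1] / [2]
  Insert 1 (step 3): P = [1] / [5] / [7];  Q = [1] / [2] / [3]
  Insert 4 (step 4): P = [1, 4] / [5] / [7];  Q = [1, 4] / [2] / [3]
  Insert 3 (step 5): P = [1, 3] / [4] / [5] / [7];  Q = [1, 4] / [2] / [3] / [5]
  Insert 2 (step 6): P = [1, 2] / [3] / [4] / [5] / [7];  Q = [1, 4] / [2] / [3] / [5] / [6]
  Insert 6 (step 7): P = [1, 2, 6] / [3] / [4] / [5] / [7];  Q = [1, 4, 7] / [2] / [3] / [5] / [6]
Final shape: (3, 1, 1, 1, 1).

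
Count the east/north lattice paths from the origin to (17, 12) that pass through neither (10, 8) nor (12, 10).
Number of paths = 29389737

Inclusion–exclusion. Total paths: C(29, 17) = 51895935. Through P₁: C(18, 10)·C(11, 7) = 14440140. Through P₂: C(22, 12)·C(7, 5) = 13579566. Since P₁ is strictly southwest of P₂, a monotone path through both must visit P₁ then P₂; paths through both = C(18, 10)·C(4, 2)·C(7, 5) = 5513508. Avoid both = 51895935 − 14440140 − 13579566 + 5513508 = 29389737.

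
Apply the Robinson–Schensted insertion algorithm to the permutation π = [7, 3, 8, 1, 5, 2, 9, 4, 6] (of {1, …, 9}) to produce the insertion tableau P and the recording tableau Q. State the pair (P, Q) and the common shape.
P = [1, 2, 4, 6] / [3, 5, 9] / [7, 8];  Q = [1, 3, 7, 9] / [2, 5, 8] / [4, 6];  common shape = (4, 3, 2)

Row-insert the values π_1, π_2, … into P one at a time, bumping the leftmost entry strictly greater than the inserted value down to the next row. The recording tableau Q records, in position (i, j), the step at which that cell was added to P.
  Insert 7 (step 1): P = [7];  Q = [1]
  Insert 3 (step 2): P = [3] / [7];  Q = [1] / [2]
  Insert 8 (step 3): P = [3, 8] / [7];  Q = [1, 3] / [2]
  Insert 1 (step 4): P = [1, 8] / [3] / [7];  Q = [1, 3] / [2] / [4]
  Insert 5 (step 5): P = [1, 5] / [3, 8] / [7];  Q = [1, 3] / [2, 5] / [4]
  Insert 2 (step 6): P = [1, 2] / [3, 5] / [7, 8];  Q = [1, 3] / [2, 5] / [4, 6]
  Insert 9 (step 7): P = [1, 2, 9] / [3, 5] / [7, 8];  Q = [1, 3, 7] / [2, 5] / [4, 6]
  Insert 4 (step 8): P = [1, 2, 4] / [3, 5, 9] / [7, 8];  Q = [1, 3, 7] / [2, 5, 8] / [4, 6]
  Insert 6 (step 9): P = [1, 2, 4, 6] / [3, 5, 9] / [7, 8];  Q = [1, 3, 7, 9] / [2, 5, 8] / [4, 6]
Final shape: (4, 3, 2).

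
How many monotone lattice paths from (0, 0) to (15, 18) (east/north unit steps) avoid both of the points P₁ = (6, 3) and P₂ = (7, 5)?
Number of paths = 817443384

Inclusion–exclusion. Total paths: C(33, 15) = 1037158320. Through P₁: C(9, 6)·C(24, 9) = 109830336. Through P₂: C(12, 7)·C(21, 8) = 161164080. Since P₁ is strictly southwest of P₂, a monotone path through both must visit P₁ then P₂; paths through both = C(9, 6)·C(3, 1)·C(21, 8) = 51279480. Avoid both = 1037158320 − 109830336 − 161164080 + 51279480 = 817443384.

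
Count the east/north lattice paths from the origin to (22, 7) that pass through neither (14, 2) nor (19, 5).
Number of paths = 1048500

Inclusion–exclusion. Total paths: C(29, 22) = 1560780. Through P₁: C(16, 14)·C(13, 8) = 154440. Through P₂: C(24, 19)·C(5, 3) = 425040. Since P₁ is strictly southwest of P₂, a monotone path through both must visit P₁ then P₂; paths through both = C(16, 14)·C(8, 5)·C(5, 3) = 67200. Avoid both = 1560780 − 154440 − 425040 + 67200 = 1048500.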